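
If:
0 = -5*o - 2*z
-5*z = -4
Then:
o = -8/25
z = 4/5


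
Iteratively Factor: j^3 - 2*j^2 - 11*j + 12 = (j - 1)*(j^2 - j - 12) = (j - 4)*(j - 1)*(j + 3)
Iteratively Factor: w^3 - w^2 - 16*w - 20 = (w + 2)*(w^2 - 3*w - 10) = (w - 5)*(w + 2)*(w + 2)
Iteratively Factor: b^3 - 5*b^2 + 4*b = (b)*(b^2 - 5*b + 4) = b*(b - 1)*(b - 4)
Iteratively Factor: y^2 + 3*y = (y)*(y + 3)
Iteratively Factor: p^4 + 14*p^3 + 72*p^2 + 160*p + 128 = (p + 4)*(p^3 + 10*p^2 + 32*p + 32) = (p + 4)^2*(p^2 + 6*p + 8) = (p + 4)^3*(p + 2)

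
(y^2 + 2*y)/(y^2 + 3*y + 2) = y/(y + 1)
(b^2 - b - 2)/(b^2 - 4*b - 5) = (b - 2)/(b - 5)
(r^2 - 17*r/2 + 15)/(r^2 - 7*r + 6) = (r - 5/2)/(r - 1)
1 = 1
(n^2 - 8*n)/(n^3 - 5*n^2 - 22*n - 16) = n/(n^2 + 3*n + 2)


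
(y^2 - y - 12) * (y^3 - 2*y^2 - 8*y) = y^5 - 3*y^4 - 18*y^3 + 32*y^2 + 96*y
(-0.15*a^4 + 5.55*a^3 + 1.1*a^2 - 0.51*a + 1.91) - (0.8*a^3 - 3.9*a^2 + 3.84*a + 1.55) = -0.15*a^4 + 4.75*a^3 + 5.0*a^2 - 4.35*a + 0.36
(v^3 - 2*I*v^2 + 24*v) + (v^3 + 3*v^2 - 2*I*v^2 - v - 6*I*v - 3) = 2*v^3 + 3*v^2 - 4*I*v^2 + 23*v - 6*I*v - 3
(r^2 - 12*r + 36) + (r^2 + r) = 2*r^2 - 11*r + 36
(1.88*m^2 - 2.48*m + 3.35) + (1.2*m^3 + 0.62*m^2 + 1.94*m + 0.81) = 1.2*m^3 + 2.5*m^2 - 0.54*m + 4.16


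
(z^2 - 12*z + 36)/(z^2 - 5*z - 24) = (-z^2 + 12*z - 36)/(-z^2 + 5*z + 24)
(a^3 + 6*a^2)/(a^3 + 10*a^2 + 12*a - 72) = a^2/(a^2 + 4*a - 12)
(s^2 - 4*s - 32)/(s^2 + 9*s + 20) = (s - 8)/(s + 5)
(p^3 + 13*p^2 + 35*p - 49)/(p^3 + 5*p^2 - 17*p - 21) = (p^2 + 6*p - 7)/(p^2 - 2*p - 3)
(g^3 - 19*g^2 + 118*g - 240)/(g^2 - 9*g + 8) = (g^2 - 11*g + 30)/(g - 1)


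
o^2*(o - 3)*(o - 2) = o^4 - 5*o^3 + 6*o^2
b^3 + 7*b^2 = b^2*(b + 7)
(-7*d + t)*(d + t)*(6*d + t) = -42*d^3 - 43*d^2*t + t^3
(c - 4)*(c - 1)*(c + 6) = c^3 + c^2 - 26*c + 24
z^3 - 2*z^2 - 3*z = z*(z - 3)*(z + 1)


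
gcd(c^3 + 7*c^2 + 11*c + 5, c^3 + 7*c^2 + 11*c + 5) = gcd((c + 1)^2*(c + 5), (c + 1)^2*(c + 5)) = c^3 + 7*c^2 + 11*c + 5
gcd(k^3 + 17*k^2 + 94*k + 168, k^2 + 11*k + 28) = k^2 + 11*k + 28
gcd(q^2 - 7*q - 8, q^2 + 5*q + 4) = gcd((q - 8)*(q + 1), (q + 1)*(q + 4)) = q + 1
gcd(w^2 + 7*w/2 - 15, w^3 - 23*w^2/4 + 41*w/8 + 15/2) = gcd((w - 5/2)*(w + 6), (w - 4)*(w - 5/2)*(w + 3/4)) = w - 5/2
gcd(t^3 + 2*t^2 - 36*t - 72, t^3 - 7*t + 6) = 1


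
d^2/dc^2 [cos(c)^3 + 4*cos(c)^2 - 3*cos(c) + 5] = 9*sin(c)^2*cos(c) + 16*sin(c)^2 - 8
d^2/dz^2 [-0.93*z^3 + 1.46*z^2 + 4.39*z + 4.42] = 2.92 - 5.58*z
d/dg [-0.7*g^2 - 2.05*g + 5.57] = -1.4*g - 2.05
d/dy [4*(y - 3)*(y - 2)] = 8*y - 20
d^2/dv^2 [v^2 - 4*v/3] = 2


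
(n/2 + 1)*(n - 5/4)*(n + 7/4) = n^3/2 + 5*n^2/4 - 19*n/32 - 35/16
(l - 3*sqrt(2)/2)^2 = l^2 - 3*sqrt(2)*l + 9/2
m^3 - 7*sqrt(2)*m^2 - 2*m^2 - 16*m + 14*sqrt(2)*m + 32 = (m - 2)*(m - 8*sqrt(2))*(m + sqrt(2))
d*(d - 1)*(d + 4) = d^3 + 3*d^2 - 4*d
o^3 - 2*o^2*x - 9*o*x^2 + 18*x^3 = (o - 3*x)*(o - 2*x)*(o + 3*x)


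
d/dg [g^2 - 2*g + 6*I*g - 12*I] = 2*g - 2 + 6*I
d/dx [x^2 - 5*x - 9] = 2*x - 5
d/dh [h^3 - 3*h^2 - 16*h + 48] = 3*h^2 - 6*h - 16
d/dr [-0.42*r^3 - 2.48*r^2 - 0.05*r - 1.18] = -1.26*r^2 - 4.96*r - 0.05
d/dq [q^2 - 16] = 2*q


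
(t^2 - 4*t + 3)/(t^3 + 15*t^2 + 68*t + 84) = (t^2 - 4*t + 3)/(t^3 + 15*t^2 + 68*t + 84)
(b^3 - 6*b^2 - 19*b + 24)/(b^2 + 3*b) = b - 9 + 8/b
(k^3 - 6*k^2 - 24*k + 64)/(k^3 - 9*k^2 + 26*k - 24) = (k^2 - 4*k - 32)/(k^2 - 7*k + 12)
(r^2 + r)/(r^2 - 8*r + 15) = r*(r + 1)/(r^2 - 8*r + 15)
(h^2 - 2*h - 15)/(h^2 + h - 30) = (h + 3)/(h + 6)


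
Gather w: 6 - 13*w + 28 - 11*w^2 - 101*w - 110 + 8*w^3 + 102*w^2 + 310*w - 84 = 8*w^3 + 91*w^2 + 196*w - 160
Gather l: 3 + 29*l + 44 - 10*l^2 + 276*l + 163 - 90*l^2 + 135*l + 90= -100*l^2 + 440*l + 300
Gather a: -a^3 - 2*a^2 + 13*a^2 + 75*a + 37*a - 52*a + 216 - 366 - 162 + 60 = -a^3 + 11*a^2 + 60*a - 252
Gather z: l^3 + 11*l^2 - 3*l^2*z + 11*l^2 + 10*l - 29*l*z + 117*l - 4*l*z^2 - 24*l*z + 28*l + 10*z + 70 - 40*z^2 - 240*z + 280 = l^3 + 22*l^2 + 155*l + z^2*(-4*l - 40) + z*(-3*l^2 - 53*l - 230) + 350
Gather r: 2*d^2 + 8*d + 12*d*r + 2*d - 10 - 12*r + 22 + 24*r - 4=2*d^2 + 10*d + r*(12*d + 12) + 8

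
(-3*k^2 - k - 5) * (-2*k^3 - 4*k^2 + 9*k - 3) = 6*k^5 + 14*k^4 - 13*k^3 + 20*k^2 - 42*k + 15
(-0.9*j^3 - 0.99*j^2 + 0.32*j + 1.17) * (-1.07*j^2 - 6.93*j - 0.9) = 0.963*j^5 + 7.2963*j^4 + 7.3283*j^3 - 2.5785*j^2 - 8.3961*j - 1.053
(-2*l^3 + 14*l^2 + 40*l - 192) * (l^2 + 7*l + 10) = -2*l^5 + 118*l^3 + 228*l^2 - 944*l - 1920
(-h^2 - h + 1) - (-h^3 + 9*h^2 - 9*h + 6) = h^3 - 10*h^2 + 8*h - 5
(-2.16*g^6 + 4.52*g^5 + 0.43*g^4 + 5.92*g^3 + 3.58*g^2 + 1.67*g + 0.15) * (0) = 0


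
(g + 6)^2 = g^2 + 12*g + 36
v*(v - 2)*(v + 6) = v^3 + 4*v^2 - 12*v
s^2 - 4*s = s*(s - 4)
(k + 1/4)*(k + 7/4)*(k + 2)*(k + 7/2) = k^4 + 15*k^3/2 + 295*k^2/16 + 525*k/32 + 49/16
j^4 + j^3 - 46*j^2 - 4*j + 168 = (j - 6)*(j - 2)*(j + 2)*(j + 7)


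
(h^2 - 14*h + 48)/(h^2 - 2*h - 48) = (h - 6)/(h + 6)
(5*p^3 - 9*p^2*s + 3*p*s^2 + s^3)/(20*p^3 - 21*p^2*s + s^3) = (p - s)/(4*p - s)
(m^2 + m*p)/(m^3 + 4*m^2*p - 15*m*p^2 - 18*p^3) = m/(m^2 + 3*m*p - 18*p^2)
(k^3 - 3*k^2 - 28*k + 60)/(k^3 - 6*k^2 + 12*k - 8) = (k^2 - k - 30)/(k^2 - 4*k + 4)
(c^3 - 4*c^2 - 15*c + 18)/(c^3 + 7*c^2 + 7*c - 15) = (c - 6)/(c + 5)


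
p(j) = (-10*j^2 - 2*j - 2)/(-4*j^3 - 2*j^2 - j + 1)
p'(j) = (-20*j - 2)/(-4*j^3 - 2*j^2 - j + 1) + (-10*j^2 - 2*j - 2)*(12*j^2 + 4*j + 1)/(-4*j^3 - 2*j^2 - j + 1)^2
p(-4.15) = -0.65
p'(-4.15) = -0.17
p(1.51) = 1.48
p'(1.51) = -0.99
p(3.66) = 0.64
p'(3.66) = -0.16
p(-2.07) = -1.36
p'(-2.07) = -0.69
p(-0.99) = -2.51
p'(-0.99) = -1.10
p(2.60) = 0.88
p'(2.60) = -0.32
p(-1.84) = -1.53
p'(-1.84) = -0.85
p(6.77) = 0.35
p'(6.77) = -0.05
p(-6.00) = -0.44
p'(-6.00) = -0.08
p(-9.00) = -0.29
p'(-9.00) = -0.03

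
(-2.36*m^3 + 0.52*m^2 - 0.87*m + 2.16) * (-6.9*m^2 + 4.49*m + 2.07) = 16.284*m^5 - 14.1844*m^4 + 3.4526*m^3 - 17.7339*m^2 + 7.8975*m + 4.4712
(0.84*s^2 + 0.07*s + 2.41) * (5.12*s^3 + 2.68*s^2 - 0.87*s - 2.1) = 4.3008*s^5 + 2.6096*s^4 + 11.796*s^3 + 4.6339*s^2 - 2.2437*s - 5.061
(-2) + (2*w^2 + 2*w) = 2*w^2 + 2*w - 2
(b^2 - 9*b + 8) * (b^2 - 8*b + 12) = b^4 - 17*b^3 + 92*b^2 - 172*b + 96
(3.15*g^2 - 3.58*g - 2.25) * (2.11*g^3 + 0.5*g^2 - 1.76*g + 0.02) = 6.6465*g^5 - 5.9788*g^4 - 12.0815*g^3 + 5.2388*g^2 + 3.8884*g - 0.045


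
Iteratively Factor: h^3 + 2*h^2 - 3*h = (h + 3)*(h^2 - h) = (h - 1)*(h + 3)*(h)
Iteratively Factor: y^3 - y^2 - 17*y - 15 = (y - 5)*(y^2 + 4*y + 3) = (y - 5)*(y + 3)*(y + 1)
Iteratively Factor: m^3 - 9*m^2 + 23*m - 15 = (m - 5)*(m^2 - 4*m + 3) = (m - 5)*(m - 1)*(m - 3)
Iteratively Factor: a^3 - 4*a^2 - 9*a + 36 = (a + 3)*(a^2 - 7*a + 12) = (a - 3)*(a + 3)*(a - 4)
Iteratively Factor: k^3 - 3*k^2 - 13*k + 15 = (k + 3)*(k^2 - 6*k + 5) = (k - 5)*(k + 3)*(k - 1)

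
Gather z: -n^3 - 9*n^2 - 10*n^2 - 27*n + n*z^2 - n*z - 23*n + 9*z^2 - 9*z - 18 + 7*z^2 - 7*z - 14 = -n^3 - 19*n^2 - 50*n + z^2*(n + 16) + z*(-n - 16) - 32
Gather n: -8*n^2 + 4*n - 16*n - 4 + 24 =-8*n^2 - 12*n + 20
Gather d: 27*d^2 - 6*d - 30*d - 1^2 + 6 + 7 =27*d^2 - 36*d + 12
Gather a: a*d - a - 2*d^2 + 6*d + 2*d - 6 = a*(d - 1) - 2*d^2 + 8*d - 6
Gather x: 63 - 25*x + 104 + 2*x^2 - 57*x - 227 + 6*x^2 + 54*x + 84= 8*x^2 - 28*x + 24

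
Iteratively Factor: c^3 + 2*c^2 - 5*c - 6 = (c + 3)*(c^2 - c - 2) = (c - 2)*(c + 3)*(c + 1)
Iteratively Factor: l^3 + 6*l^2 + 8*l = (l)*(l^2 + 6*l + 8) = l*(l + 4)*(l + 2)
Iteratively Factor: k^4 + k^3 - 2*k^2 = (k + 2)*(k^3 - k^2) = (k - 1)*(k + 2)*(k^2) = k*(k - 1)*(k + 2)*(k)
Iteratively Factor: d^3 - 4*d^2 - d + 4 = (d - 4)*(d^2 - 1) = (d - 4)*(d - 1)*(d + 1)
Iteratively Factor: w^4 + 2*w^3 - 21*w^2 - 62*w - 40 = (w + 2)*(w^3 - 21*w - 20) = (w + 1)*(w + 2)*(w^2 - w - 20) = (w + 1)*(w + 2)*(w + 4)*(w - 5)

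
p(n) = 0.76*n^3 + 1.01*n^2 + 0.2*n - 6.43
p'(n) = 2.28*n^2 + 2.02*n + 0.2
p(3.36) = 34.47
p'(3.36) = 32.73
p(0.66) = -5.64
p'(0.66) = 2.53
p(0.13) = -6.39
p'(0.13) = 0.50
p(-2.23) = -10.28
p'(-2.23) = 7.03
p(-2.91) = -17.19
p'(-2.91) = 13.63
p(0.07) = -6.41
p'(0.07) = 0.35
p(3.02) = 24.32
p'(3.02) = 27.09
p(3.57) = 41.74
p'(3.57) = 36.47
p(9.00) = 631.22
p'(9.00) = 203.06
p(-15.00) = -2347.18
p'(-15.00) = 482.90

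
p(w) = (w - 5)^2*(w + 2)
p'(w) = (w - 5)^2 + (w + 2)*(2*w - 10) = (w - 5)*(3*w - 1)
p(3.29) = 15.47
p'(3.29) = -15.17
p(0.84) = 49.15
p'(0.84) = -6.32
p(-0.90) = 38.29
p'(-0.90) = 21.83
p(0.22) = 50.72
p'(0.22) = 1.63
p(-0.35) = 47.23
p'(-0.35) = 10.97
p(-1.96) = 1.94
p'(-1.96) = 47.88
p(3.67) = 10.03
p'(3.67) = -13.31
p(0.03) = 50.14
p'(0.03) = 4.52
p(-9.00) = -1372.00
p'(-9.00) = 392.00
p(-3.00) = -64.00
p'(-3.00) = 80.00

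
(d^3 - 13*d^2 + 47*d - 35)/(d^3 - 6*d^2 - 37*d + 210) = (d - 1)/(d + 6)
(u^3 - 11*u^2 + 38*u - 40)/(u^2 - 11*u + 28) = (u^2 - 7*u + 10)/(u - 7)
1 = 1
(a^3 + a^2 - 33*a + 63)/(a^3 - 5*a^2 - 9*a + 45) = (a^2 + 4*a - 21)/(a^2 - 2*a - 15)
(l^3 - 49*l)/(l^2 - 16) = l*(l^2 - 49)/(l^2 - 16)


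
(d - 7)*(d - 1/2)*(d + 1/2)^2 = d^4 - 13*d^3/2 - 15*d^2/4 + 13*d/8 + 7/8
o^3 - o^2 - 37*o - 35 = (o - 7)*(o + 1)*(o + 5)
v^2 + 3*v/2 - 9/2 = (v - 3/2)*(v + 3)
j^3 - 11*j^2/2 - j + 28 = (j - 4)*(j - 7/2)*(j + 2)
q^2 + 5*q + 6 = (q + 2)*(q + 3)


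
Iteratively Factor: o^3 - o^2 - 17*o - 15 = (o - 5)*(o^2 + 4*o + 3) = (o - 5)*(o + 1)*(o + 3)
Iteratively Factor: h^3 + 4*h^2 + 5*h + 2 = (h + 1)*(h^2 + 3*h + 2) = (h + 1)^2*(h + 2)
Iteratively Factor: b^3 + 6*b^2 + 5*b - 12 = (b + 3)*(b^2 + 3*b - 4) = (b - 1)*(b + 3)*(b + 4)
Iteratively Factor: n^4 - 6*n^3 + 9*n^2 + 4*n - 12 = (n + 1)*(n^3 - 7*n^2 + 16*n - 12) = (n - 2)*(n + 1)*(n^2 - 5*n + 6) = (n - 2)^2*(n + 1)*(n - 3)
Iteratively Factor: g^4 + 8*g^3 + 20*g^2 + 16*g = (g)*(g^3 + 8*g^2 + 20*g + 16) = g*(g + 4)*(g^2 + 4*g + 4) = g*(g + 2)*(g + 4)*(g + 2)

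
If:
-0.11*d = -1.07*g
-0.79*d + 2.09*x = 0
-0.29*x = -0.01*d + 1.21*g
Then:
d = 0.00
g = 0.00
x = 0.00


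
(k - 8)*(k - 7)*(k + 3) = k^3 - 12*k^2 + 11*k + 168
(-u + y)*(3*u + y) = -3*u^2 + 2*u*y + y^2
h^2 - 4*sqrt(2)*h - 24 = (h - 6*sqrt(2))*(h + 2*sqrt(2))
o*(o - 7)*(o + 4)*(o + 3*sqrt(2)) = o^4 - 3*o^3 + 3*sqrt(2)*o^3 - 28*o^2 - 9*sqrt(2)*o^2 - 84*sqrt(2)*o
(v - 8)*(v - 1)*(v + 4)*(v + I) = v^4 - 5*v^3 + I*v^3 - 28*v^2 - 5*I*v^2 + 32*v - 28*I*v + 32*I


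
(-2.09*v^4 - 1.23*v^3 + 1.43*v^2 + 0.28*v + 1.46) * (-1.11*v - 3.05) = 2.3199*v^5 + 7.7398*v^4 + 2.1642*v^3 - 4.6723*v^2 - 2.4746*v - 4.453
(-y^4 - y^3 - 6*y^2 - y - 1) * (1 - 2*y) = 2*y^5 + y^4 + 11*y^3 - 4*y^2 + y - 1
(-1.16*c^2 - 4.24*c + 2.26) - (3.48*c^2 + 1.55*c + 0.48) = -4.64*c^2 - 5.79*c + 1.78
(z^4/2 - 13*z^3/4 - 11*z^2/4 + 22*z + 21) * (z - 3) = z^5/2 - 19*z^4/4 + 7*z^3 + 121*z^2/4 - 45*z - 63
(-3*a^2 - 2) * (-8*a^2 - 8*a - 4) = 24*a^4 + 24*a^3 + 28*a^2 + 16*a + 8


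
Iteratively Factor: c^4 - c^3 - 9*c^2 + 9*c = (c)*(c^3 - c^2 - 9*c + 9) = c*(c - 3)*(c^2 + 2*c - 3) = c*(c - 3)*(c - 1)*(c + 3)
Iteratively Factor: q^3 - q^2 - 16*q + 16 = (q + 4)*(q^2 - 5*q + 4) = (q - 4)*(q + 4)*(q - 1)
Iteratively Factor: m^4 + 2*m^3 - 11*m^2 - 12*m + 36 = (m + 3)*(m^3 - m^2 - 8*m + 12) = (m - 2)*(m + 3)*(m^2 + m - 6) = (m - 2)*(m + 3)^2*(m - 2)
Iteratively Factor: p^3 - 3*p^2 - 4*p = (p + 1)*(p^2 - 4*p) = (p - 4)*(p + 1)*(p)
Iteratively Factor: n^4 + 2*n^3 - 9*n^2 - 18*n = (n + 3)*(n^3 - n^2 - 6*n) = (n + 2)*(n + 3)*(n^2 - 3*n) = (n - 3)*(n + 2)*(n + 3)*(n)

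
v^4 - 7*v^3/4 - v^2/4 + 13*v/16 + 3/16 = (v - 3/2)*(v - 1)*(v + 1/4)*(v + 1/2)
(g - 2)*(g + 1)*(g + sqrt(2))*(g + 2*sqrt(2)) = g^4 - g^3 + 3*sqrt(2)*g^3 - 3*sqrt(2)*g^2 + 2*g^2 - 6*sqrt(2)*g - 4*g - 8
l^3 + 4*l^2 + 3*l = l*(l + 1)*(l + 3)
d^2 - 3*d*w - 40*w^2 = (d - 8*w)*(d + 5*w)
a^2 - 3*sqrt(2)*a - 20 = (a - 5*sqrt(2))*(a + 2*sqrt(2))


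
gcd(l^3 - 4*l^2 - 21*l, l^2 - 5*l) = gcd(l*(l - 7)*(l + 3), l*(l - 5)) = l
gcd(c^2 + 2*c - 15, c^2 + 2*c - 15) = c^2 + 2*c - 15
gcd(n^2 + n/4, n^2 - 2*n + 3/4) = 1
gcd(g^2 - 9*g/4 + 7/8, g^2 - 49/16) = g - 7/4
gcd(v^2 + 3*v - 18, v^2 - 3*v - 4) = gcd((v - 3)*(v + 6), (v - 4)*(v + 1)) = 1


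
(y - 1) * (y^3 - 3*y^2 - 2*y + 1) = y^4 - 4*y^3 + y^2 + 3*y - 1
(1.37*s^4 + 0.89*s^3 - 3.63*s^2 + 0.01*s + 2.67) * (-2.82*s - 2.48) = -3.8634*s^5 - 5.9074*s^4 + 8.0294*s^3 + 8.9742*s^2 - 7.5542*s - 6.6216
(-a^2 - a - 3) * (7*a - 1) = -7*a^3 - 6*a^2 - 20*a + 3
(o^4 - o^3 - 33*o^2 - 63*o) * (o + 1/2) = o^5 - o^4/2 - 67*o^3/2 - 159*o^2/2 - 63*o/2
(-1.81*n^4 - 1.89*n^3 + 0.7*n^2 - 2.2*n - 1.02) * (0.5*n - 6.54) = -0.905*n^5 + 10.8924*n^4 + 12.7106*n^3 - 5.678*n^2 + 13.878*n + 6.6708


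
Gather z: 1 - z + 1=2 - z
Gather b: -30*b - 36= -30*b - 36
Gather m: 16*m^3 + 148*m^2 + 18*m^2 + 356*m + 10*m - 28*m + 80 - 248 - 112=16*m^3 + 166*m^2 + 338*m - 280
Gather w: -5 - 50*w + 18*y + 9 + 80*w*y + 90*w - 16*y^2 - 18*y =w*(80*y + 40) - 16*y^2 + 4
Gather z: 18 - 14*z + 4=22 - 14*z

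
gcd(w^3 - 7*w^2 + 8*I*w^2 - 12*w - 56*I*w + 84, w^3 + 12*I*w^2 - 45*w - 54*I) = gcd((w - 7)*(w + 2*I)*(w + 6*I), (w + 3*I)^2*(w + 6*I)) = w + 6*I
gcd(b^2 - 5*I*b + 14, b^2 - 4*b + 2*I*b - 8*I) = b + 2*I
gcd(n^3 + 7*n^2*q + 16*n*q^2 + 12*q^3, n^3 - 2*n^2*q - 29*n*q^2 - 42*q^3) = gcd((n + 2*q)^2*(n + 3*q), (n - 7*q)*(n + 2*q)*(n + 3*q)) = n^2 + 5*n*q + 6*q^2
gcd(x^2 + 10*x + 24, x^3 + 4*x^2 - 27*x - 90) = x + 6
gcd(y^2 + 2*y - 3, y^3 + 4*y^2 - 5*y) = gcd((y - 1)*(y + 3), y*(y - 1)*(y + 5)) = y - 1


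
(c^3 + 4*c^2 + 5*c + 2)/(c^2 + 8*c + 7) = (c^2 + 3*c + 2)/(c + 7)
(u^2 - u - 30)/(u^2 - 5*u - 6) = (u + 5)/(u + 1)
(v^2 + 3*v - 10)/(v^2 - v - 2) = (v + 5)/(v + 1)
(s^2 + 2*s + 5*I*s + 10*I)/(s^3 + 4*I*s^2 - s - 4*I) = (s^2 + s*(2 + 5*I) + 10*I)/(s^3 + 4*I*s^2 - s - 4*I)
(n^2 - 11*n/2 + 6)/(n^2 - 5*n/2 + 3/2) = (n - 4)/(n - 1)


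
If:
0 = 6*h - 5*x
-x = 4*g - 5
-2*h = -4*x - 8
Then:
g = 59/28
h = -20/7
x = -24/7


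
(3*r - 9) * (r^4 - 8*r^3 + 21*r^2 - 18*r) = 3*r^5 - 33*r^4 + 135*r^3 - 243*r^2 + 162*r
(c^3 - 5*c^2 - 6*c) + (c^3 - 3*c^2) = 2*c^3 - 8*c^2 - 6*c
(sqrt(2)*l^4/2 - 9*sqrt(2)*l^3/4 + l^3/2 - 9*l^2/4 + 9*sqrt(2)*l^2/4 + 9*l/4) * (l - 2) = sqrt(2)*l^5/2 - 13*sqrt(2)*l^4/4 + l^4/2 - 13*l^3/4 + 27*sqrt(2)*l^3/4 - 9*sqrt(2)*l^2/2 + 27*l^2/4 - 9*l/2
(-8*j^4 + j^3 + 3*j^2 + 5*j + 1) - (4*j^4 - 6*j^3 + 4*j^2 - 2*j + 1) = -12*j^4 + 7*j^3 - j^2 + 7*j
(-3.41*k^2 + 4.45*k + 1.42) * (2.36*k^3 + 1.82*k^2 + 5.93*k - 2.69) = -8.0476*k^5 + 4.2958*k^4 - 8.7711*k^3 + 38.1458*k^2 - 3.5499*k - 3.8198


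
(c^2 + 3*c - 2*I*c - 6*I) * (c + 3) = c^3 + 6*c^2 - 2*I*c^2 + 9*c - 12*I*c - 18*I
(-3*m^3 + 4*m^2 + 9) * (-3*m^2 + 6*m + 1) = 9*m^5 - 30*m^4 + 21*m^3 - 23*m^2 + 54*m + 9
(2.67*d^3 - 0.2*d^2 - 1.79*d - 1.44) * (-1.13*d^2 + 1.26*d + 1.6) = -3.0171*d^5 + 3.5902*d^4 + 6.0427*d^3 - 0.9482*d^2 - 4.6784*d - 2.304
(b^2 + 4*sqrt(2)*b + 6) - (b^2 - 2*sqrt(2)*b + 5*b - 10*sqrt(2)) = -5*b + 6*sqrt(2)*b + 6 + 10*sqrt(2)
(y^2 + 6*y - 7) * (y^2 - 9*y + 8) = y^4 - 3*y^3 - 53*y^2 + 111*y - 56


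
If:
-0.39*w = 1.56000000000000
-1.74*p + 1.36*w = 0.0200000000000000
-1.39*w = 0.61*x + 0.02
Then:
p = -3.14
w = -4.00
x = 9.08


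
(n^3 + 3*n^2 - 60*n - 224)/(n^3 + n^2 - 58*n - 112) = (n + 4)/(n + 2)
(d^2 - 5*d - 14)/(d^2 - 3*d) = (d^2 - 5*d - 14)/(d*(d - 3))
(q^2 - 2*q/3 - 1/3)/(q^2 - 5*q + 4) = (q + 1/3)/(q - 4)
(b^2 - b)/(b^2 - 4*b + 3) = b/(b - 3)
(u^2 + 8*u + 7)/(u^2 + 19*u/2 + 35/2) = 2*(u + 1)/(2*u + 5)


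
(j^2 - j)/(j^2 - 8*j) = (j - 1)/(j - 8)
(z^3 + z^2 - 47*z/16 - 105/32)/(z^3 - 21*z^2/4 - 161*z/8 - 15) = (z - 7/4)/(z - 8)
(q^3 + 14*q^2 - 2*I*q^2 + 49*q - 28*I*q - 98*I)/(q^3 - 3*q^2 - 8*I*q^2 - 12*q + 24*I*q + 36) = (q^2 + 14*q + 49)/(q^2 + q*(-3 - 6*I) + 18*I)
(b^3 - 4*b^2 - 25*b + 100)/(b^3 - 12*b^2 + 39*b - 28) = (b^2 - 25)/(b^2 - 8*b + 7)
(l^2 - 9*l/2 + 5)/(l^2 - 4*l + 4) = (l - 5/2)/(l - 2)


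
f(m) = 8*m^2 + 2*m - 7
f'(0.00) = 2.00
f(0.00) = -7.00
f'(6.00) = 98.00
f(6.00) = 293.00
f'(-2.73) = -41.68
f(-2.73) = 47.16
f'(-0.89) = -12.24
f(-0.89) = -2.44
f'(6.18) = 100.88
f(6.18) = 310.90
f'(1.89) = 32.24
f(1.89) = 25.36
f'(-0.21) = -1.36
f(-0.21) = -7.07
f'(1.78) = 30.48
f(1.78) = 21.91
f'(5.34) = 87.44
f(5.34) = 231.80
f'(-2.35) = -35.60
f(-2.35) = 32.48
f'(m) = 16*m + 2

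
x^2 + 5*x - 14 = (x - 2)*(x + 7)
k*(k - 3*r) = k^2 - 3*k*r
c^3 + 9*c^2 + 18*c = c*(c + 3)*(c + 6)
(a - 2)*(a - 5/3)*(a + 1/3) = a^3 - 10*a^2/3 + 19*a/9 + 10/9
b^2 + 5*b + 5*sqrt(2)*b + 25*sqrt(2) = (b + 5)*(b + 5*sqrt(2))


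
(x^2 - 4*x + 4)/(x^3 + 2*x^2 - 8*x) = (x - 2)/(x*(x + 4))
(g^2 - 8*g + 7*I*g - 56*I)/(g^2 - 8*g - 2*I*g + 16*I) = (g + 7*I)/(g - 2*I)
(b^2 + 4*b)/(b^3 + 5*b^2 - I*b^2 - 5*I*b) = (b + 4)/(b^2 + b*(5 - I) - 5*I)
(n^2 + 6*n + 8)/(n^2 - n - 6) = (n + 4)/(n - 3)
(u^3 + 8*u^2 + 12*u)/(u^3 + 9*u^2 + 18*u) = (u + 2)/(u + 3)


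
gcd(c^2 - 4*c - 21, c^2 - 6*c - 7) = c - 7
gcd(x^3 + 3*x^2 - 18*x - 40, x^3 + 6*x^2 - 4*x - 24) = x + 2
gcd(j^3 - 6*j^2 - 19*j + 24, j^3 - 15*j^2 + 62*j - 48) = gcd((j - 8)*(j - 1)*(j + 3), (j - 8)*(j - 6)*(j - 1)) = j^2 - 9*j + 8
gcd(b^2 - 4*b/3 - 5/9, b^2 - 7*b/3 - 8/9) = b + 1/3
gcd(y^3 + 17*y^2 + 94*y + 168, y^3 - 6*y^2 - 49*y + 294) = y + 7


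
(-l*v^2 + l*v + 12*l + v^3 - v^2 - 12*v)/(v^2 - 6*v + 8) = (-l*v - 3*l + v^2 + 3*v)/(v - 2)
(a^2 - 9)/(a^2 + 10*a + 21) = (a - 3)/(a + 7)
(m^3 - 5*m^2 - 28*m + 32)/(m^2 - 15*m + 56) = (m^2 + 3*m - 4)/(m - 7)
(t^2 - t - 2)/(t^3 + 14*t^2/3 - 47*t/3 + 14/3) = 3*(t + 1)/(3*t^2 + 20*t - 7)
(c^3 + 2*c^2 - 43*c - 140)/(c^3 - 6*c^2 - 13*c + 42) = (c^2 + 9*c + 20)/(c^2 + c - 6)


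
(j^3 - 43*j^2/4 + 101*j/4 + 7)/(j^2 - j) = (4*j^3 - 43*j^2 + 101*j + 28)/(4*j*(j - 1))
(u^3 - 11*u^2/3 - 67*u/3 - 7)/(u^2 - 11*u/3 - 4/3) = (u^2 - 4*u - 21)/(u - 4)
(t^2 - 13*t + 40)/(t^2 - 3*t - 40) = (t - 5)/(t + 5)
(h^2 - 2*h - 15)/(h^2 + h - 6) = (h - 5)/(h - 2)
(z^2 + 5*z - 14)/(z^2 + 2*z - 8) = (z + 7)/(z + 4)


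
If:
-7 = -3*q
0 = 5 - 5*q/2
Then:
No Solution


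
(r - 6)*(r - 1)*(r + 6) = r^3 - r^2 - 36*r + 36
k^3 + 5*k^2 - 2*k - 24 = (k - 2)*(k + 3)*(k + 4)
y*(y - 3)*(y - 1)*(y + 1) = y^4 - 3*y^3 - y^2 + 3*y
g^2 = g^2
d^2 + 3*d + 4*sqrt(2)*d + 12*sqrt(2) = (d + 3)*(d + 4*sqrt(2))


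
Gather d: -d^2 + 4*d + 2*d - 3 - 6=-d^2 + 6*d - 9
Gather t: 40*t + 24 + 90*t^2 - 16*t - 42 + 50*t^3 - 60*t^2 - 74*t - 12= 50*t^3 + 30*t^2 - 50*t - 30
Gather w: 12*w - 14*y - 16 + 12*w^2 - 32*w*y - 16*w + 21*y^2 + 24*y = 12*w^2 + w*(-32*y - 4) + 21*y^2 + 10*y - 16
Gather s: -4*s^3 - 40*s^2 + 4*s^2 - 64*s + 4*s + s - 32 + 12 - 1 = -4*s^3 - 36*s^2 - 59*s - 21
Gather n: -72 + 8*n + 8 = 8*n - 64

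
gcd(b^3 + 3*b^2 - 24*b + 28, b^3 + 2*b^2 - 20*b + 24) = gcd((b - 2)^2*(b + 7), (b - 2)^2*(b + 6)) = b^2 - 4*b + 4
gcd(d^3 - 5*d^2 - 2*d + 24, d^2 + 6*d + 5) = 1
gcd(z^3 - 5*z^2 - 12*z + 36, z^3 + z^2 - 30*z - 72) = z^2 - 3*z - 18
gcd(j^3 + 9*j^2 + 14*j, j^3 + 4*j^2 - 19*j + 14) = j + 7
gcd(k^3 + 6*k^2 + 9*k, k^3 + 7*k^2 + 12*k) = k^2 + 3*k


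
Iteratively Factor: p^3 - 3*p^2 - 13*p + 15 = (p - 5)*(p^2 + 2*p - 3) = (p - 5)*(p + 3)*(p - 1)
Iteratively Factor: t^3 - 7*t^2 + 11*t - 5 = (t - 5)*(t^2 - 2*t + 1) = (t - 5)*(t - 1)*(t - 1)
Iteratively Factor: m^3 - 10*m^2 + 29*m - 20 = (m - 4)*(m^2 - 6*m + 5) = (m - 5)*(m - 4)*(m - 1)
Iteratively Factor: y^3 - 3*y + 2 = (y + 2)*(y^2 - 2*y + 1) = (y - 1)*(y + 2)*(y - 1)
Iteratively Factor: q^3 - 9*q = (q + 3)*(q^2 - 3*q) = (q - 3)*(q + 3)*(q)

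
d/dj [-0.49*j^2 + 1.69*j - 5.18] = 1.69 - 0.98*j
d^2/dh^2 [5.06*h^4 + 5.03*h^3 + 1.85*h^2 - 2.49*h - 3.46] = 60.72*h^2 + 30.18*h + 3.7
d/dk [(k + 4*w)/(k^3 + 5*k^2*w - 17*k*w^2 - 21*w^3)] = (k^3 + 5*k^2*w - 17*k*w^2 - 21*w^3 - (k + 4*w)*(3*k^2 + 10*k*w - 17*w^2))/(k^3 + 5*k^2*w - 17*k*w^2 - 21*w^3)^2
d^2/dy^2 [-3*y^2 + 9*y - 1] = -6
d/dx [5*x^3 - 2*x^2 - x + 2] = 15*x^2 - 4*x - 1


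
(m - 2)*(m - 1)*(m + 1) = m^3 - 2*m^2 - m + 2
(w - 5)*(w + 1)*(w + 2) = w^3 - 2*w^2 - 13*w - 10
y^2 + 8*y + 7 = (y + 1)*(y + 7)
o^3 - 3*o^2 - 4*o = o*(o - 4)*(o + 1)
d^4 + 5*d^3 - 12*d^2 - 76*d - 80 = (d - 4)*(d + 2)^2*(d + 5)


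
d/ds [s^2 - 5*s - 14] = 2*s - 5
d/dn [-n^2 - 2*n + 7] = -2*n - 2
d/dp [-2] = 0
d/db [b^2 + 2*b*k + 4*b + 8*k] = 2*b + 2*k + 4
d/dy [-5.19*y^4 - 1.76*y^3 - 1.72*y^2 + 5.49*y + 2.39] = -20.76*y^3 - 5.28*y^2 - 3.44*y + 5.49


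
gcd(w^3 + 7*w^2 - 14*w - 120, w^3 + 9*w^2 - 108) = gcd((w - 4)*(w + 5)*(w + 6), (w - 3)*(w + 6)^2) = w + 6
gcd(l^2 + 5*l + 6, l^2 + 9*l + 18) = l + 3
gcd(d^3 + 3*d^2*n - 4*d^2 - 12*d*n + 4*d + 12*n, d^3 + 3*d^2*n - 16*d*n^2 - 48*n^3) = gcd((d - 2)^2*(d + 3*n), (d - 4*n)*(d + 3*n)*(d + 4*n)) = d + 3*n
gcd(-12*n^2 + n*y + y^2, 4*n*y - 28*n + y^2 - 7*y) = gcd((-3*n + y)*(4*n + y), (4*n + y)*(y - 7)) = 4*n + y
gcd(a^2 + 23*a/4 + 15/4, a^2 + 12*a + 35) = a + 5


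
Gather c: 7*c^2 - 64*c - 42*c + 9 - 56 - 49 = 7*c^2 - 106*c - 96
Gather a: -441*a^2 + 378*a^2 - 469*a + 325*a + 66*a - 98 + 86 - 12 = -63*a^2 - 78*a - 24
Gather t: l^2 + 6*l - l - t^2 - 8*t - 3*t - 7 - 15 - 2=l^2 + 5*l - t^2 - 11*t - 24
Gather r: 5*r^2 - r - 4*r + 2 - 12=5*r^2 - 5*r - 10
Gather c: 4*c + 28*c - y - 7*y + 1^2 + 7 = 32*c - 8*y + 8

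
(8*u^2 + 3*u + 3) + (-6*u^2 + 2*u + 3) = 2*u^2 + 5*u + 6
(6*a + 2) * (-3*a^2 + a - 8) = -18*a^3 - 46*a - 16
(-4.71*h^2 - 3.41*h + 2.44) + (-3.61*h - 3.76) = -4.71*h^2 - 7.02*h - 1.32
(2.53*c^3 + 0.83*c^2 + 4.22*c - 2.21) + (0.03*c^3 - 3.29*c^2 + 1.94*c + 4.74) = 2.56*c^3 - 2.46*c^2 + 6.16*c + 2.53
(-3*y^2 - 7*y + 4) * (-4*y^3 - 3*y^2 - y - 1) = 12*y^5 + 37*y^4 + 8*y^3 - 2*y^2 + 3*y - 4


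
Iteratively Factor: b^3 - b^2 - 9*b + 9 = (b + 3)*(b^2 - 4*b + 3) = (b - 1)*(b + 3)*(b - 3)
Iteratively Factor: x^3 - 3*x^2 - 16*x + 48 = (x + 4)*(x^2 - 7*x + 12) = (x - 3)*(x + 4)*(x - 4)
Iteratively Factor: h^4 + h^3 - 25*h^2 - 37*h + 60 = (h - 1)*(h^3 + 2*h^2 - 23*h - 60) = (h - 5)*(h - 1)*(h^2 + 7*h + 12) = (h - 5)*(h - 1)*(h + 3)*(h + 4)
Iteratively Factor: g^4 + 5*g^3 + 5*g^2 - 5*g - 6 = (g + 1)*(g^3 + 4*g^2 + g - 6) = (g + 1)*(g + 2)*(g^2 + 2*g - 3) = (g + 1)*(g + 2)*(g + 3)*(g - 1)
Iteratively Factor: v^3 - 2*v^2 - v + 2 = (v - 2)*(v^2 - 1) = (v - 2)*(v - 1)*(v + 1)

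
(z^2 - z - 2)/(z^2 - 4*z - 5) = (z - 2)/(z - 5)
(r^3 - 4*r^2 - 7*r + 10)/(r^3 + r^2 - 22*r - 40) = (r - 1)/(r + 4)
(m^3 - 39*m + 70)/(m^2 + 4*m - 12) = (m^2 + 2*m - 35)/(m + 6)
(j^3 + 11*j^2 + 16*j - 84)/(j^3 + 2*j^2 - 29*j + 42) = (j + 6)/(j - 3)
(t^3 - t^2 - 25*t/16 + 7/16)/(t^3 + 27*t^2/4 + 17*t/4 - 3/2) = (t - 7/4)/(t + 6)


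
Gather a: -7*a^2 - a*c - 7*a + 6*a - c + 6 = -7*a^2 + a*(-c - 1) - c + 6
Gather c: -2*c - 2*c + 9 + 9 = 18 - 4*c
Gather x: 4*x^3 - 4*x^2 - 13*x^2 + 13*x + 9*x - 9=4*x^3 - 17*x^2 + 22*x - 9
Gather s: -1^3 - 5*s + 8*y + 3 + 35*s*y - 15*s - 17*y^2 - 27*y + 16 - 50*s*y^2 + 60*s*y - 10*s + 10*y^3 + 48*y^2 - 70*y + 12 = s*(-50*y^2 + 95*y - 30) + 10*y^3 + 31*y^2 - 89*y + 30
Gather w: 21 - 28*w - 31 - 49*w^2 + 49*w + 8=-49*w^2 + 21*w - 2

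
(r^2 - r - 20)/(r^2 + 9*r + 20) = (r - 5)/(r + 5)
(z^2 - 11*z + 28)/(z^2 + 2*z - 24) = (z - 7)/(z + 6)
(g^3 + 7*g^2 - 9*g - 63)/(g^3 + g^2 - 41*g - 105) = (g^2 + 4*g - 21)/(g^2 - 2*g - 35)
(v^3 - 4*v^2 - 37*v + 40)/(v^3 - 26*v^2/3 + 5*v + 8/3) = 3*(v + 5)/(3*v + 1)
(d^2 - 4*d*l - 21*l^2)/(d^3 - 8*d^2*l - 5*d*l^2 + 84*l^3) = 1/(d - 4*l)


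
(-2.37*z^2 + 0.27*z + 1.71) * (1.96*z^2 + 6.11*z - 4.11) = -4.6452*z^4 - 13.9515*z^3 + 14.742*z^2 + 9.3384*z - 7.0281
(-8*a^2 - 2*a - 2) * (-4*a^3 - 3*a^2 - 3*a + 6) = 32*a^5 + 32*a^4 + 38*a^3 - 36*a^2 - 6*a - 12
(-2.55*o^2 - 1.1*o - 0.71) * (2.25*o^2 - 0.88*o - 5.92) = -5.7375*o^4 - 0.231*o^3 + 14.4665*o^2 + 7.1368*o + 4.2032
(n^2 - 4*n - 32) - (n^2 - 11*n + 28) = 7*n - 60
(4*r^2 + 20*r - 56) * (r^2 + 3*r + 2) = 4*r^4 + 32*r^3 + 12*r^2 - 128*r - 112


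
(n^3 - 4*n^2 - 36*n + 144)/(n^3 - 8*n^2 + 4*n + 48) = (n + 6)/(n + 2)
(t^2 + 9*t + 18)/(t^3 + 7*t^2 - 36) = 1/(t - 2)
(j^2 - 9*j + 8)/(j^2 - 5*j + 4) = (j - 8)/(j - 4)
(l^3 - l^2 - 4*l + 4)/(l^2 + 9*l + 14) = (l^2 - 3*l + 2)/(l + 7)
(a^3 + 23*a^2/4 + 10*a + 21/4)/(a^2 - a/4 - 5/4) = (4*a^2 + 19*a + 21)/(4*a - 5)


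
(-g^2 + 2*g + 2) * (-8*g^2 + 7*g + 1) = 8*g^4 - 23*g^3 - 3*g^2 + 16*g + 2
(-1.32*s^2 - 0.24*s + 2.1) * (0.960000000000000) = -1.2672*s^2 - 0.2304*s + 2.016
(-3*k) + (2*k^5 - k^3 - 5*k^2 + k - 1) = 2*k^5 - k^3 - 5*k^2 - 2*k - 1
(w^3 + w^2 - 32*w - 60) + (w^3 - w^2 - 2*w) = 2*w^3 - 34*w - 60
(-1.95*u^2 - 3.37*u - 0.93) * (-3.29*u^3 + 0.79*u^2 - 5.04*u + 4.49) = 6.4155*u^5 + 9.5468*u^4 + 10.2254*u^3 + 7.4946*u^2 - 10.4441*u - 4.1757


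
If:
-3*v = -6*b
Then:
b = v/2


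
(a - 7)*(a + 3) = a^2 - 4*a - 21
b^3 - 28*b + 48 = (b - 4)*(b - 2)*(b + 6)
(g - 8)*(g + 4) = g^2 - 4*g - 32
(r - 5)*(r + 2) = r^2 - 3*r - 10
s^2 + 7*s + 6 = (s + 1)*(s + 6)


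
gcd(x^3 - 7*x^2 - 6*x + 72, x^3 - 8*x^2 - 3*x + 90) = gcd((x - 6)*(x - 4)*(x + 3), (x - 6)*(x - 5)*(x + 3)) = x^2 - 3*x - 18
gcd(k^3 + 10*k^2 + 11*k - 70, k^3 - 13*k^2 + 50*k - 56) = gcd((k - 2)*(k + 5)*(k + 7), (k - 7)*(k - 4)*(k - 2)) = k - 2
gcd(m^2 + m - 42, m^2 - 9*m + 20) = 1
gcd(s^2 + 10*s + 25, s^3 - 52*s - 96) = 1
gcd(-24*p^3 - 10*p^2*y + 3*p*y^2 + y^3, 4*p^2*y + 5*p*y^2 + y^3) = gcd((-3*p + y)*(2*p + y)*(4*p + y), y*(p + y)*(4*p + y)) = 4*p + y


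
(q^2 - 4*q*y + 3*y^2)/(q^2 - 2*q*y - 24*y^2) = (-q^2 + 4*q*y - 3*y^2)/(-q^2 + 2*q*y + 24*y^2)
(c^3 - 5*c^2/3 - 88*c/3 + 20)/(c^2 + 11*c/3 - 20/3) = (3*c^2 - 20*c + 12)/(3*c - 4)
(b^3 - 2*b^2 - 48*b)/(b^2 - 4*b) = (b^2 - 2*b - 48)/(b - 4)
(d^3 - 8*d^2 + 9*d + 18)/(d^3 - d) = (d^2 - 9*d + 18)/(d*(d - 1))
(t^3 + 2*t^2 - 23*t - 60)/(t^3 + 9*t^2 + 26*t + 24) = (t - 5)/(t + 2)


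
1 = 1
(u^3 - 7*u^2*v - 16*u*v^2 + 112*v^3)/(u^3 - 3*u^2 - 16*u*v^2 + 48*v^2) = (u - 7*v)/(u - 3)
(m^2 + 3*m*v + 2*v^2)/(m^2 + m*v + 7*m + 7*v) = (m + 2*v)/(m + 7)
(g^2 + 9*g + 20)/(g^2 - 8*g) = (g^2 + 9*g + 20)/(g*(g - 8))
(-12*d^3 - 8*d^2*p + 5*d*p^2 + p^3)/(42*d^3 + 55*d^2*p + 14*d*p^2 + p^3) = (-2*d + p)/(7*d + p)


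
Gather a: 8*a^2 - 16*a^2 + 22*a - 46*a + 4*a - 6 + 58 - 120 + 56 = -8*a^2 - 20*a - 12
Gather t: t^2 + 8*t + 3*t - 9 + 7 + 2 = t^2 + 11*t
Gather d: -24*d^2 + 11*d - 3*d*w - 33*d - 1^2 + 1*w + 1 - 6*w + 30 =-24*d^2 + d*(-3*w - 22) - 5*w + 30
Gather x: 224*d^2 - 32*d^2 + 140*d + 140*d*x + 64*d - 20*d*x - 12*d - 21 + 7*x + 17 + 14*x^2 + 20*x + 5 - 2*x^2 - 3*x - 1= 192*d^2 + 192*d + 12*x^2 + x*(120*d + 24)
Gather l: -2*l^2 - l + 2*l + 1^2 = -2*l^2 + l + 1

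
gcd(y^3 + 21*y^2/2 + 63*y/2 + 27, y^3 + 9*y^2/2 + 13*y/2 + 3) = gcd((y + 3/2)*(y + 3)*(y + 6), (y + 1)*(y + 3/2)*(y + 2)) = y + 3/2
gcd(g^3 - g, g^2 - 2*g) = g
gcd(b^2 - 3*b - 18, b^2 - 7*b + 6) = b - 6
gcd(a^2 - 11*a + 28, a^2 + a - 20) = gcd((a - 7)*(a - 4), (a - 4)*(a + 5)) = a - 4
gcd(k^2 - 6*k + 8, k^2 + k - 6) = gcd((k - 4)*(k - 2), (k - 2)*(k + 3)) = k - 2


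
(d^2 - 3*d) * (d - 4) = d^3 - 7*d^2 + 12*d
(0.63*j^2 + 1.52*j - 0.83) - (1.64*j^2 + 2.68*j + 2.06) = -1.01*j^2 - 1.16*j - 2.89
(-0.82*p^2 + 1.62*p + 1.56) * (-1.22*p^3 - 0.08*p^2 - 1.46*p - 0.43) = 1.0004*p^5 - 1.9108*p^4 - 0.8356*p^3 - 2.1374*p^2 - 2.9742*p - 0.6708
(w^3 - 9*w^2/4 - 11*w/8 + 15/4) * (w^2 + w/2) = w^5 - 7*w^4/4 - 5*w^3/2 + 49*w^2/16 + 15*w/8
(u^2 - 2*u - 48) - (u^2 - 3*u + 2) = u - 50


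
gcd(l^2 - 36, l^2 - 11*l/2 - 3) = l - 6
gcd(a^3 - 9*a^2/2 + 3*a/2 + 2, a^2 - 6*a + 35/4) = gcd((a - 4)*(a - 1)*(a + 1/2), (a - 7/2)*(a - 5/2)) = 1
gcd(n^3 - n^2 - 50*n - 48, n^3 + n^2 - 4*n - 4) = n + 1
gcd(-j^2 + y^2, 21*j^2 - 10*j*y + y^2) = 1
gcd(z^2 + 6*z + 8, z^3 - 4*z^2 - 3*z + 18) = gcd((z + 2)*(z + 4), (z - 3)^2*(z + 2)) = z + 2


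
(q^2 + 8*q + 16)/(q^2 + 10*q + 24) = (q + 4)/(q + 6)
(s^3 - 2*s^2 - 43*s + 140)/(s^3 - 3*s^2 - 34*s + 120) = (s + 7)/(s + 6)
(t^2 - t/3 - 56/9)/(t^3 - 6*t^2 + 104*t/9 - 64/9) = (3*t + 7)/(3*t^2 - 10*t + 8)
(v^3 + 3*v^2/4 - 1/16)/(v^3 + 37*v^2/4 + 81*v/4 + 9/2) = (16*v^3 + 12*v^2 - 1)/(4*(4*v^3 + 37*v^2 + 81*v + 18))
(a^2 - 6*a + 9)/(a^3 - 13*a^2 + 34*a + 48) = (a^2 - 6*a + 9)/(a^3 - 13*a^2 + 34*a + 48)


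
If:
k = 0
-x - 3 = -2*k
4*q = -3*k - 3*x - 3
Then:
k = 0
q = 3/2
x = -3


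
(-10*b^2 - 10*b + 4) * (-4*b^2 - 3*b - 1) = 40*b^4 + 70*b^3 + 24*b^2 - 2*b - 4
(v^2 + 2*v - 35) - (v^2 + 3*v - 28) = -v - 7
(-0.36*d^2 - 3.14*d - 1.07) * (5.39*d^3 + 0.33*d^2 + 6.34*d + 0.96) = -1.9404*d^5 - 17.0434*d^4 - 9.0859*d^3 - 20.6063*d^2 - 9.7982*d - 1.0272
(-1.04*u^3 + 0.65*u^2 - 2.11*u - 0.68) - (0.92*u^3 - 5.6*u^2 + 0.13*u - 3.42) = -1.96*u^3 + 6.25*u^2 - 2.24*u + 2.74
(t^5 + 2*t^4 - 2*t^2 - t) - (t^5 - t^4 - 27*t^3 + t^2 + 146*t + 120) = 3*t^4 + 27*t^3 - 3*t^2 - 147*t - 120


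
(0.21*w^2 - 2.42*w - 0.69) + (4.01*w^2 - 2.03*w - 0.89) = 4.22*w^2 - 4.45*w - 1.58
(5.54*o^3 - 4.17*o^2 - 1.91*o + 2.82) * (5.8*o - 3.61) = 32.132*o^4 - 44.1854*o^3 + 3.9757*o^2 + 23.2511*o - 10.1802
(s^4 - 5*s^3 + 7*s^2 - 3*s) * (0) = 0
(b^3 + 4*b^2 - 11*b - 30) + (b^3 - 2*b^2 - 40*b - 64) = 2*b^3 + 2*b^2 - 51*b - 94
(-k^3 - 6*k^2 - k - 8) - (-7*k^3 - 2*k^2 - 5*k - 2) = 6*k^3 - 4*k^2 + 4*k - 6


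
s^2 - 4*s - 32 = (s - 8)*(s + 4)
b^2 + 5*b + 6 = (b + 2)*(b + 3)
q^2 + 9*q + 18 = (q + 3)*(q + 6)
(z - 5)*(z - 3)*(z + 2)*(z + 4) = z^4 - 2*z^3 - 25*z^2 + 26*z + 120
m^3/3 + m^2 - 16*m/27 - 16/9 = (m/3 + 1)*(m - 4/3)*(m + 4/3)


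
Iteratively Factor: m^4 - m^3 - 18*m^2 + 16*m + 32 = (m + 4)*(m^3 - 5*m^2 + 2*m + 8) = (m + 1)*(m + 4)*(m^2 - 6*m + 8) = (m - 2)*(m + 1)*(m + 4)*(m - 4)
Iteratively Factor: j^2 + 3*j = (j + 3)*(j)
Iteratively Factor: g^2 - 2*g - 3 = (g - 3)*(g + 1)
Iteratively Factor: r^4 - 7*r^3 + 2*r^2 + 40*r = (r - 4)*(r^3 - 3*r^2 - 10*r) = r*(r - 4)*(r^2 - 3*r - 10) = r*(r - 4)*(r + 2)*(r - 5)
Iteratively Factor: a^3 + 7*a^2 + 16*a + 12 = (a + 2)*(a^2 + 5*a + 6) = (a + 2)*(a + 3)*(a + 2)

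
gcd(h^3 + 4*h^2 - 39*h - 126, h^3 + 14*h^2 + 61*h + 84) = h^2 + 10*h + 21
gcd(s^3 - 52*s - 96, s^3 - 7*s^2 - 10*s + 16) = s^2 - 6*s - 16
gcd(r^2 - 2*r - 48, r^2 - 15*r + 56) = r - 8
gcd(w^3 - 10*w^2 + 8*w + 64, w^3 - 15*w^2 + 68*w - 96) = w^2 - 12*w + 32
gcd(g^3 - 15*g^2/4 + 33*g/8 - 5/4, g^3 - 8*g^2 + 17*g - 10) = g - 2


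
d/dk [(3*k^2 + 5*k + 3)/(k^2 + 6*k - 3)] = (13*k^2 - 24*k - 33)/(k^4 + 12*k^3 + 30*k^2 - 36*k + 9)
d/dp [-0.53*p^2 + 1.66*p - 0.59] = 1.66 - 1.06*p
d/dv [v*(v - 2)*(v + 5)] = 3*v^2 + 6*v - 10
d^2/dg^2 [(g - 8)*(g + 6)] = 2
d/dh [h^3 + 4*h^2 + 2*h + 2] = 3*h^2 + 8*h + 2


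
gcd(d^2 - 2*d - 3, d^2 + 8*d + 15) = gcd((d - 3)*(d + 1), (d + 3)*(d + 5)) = 1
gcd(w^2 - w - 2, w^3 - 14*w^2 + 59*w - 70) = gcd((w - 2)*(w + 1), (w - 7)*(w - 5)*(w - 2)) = w - 2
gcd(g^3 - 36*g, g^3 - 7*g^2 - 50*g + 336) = g - 6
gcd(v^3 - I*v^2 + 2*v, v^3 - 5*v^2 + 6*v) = v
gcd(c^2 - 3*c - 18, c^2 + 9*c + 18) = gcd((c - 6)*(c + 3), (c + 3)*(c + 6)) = c + 3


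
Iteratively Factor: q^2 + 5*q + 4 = (q + 1)*(q + 4)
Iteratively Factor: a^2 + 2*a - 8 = (a + 4)*(a - 2)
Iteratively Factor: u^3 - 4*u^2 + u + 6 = (u - 3)*(u^2 - u - 2) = (u - 3)*(u - 2)*(u + 1)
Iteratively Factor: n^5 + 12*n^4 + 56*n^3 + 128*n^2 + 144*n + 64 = (n + 2)*(n^4 + 10*n^3 + 36*n^2 + 56*n + 32) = (n + 2)^2*(n^3 + 8*n^2 + 20*n + 16) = (n + 2)^3*(n^2 + 6*n + 8) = (n + 2)^4*(n + 4)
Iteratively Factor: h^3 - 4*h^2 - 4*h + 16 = (h + 2)*(h^2 - 6*h + 8) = (h - 4)*(h + 2)*(h - 2)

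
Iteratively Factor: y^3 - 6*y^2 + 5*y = (y - 5)*(y^2 - y) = y*(y - 5)*(y - 1)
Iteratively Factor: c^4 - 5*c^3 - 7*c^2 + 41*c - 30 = (c + 3)*(c^3 - 8*c^2 + 17*c - 10) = (c - 2)*(c + 3)*(c^2 - 6*c + 5) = (c - 5)*(c - 2)*(c + 3)*(c - 1)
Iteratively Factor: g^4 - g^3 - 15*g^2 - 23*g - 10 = (g + 2)*(g^3 - 3*g^2 - 9*g - 5) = (g + 1)*(g + 2)*(g^2 - 4*g - 5) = (g - 5)*(g + 1)*(g + 2)*(g + 1)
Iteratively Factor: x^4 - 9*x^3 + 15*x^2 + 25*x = (x - 5)*(x^3 - 4*x^2 - 5*x) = (x - 5)*(x + 1)*(x^2 - 5*x) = x*(x - 5)*(x + 1)*(x - 5)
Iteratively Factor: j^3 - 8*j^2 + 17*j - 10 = (j - 5)*(j^2 - 3*j + 2) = (j - 5)*(j - 1)*(j - 2)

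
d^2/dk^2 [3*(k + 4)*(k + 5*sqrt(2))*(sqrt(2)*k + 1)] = 18*sqrt(2)*k + 24*sqrt(2) + 66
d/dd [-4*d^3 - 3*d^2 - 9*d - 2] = -12*d^2 - 6*d - 9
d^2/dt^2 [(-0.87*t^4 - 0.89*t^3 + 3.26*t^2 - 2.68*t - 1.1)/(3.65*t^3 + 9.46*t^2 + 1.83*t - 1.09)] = (-2.8421709430404e-14*t^8 + 4.23126600000001*t^6 - 289.692636*t^5 - 867.88047*t^4 - 979.426562*t^3 - 562.738902000001*t^2 - 312.667746*t - 32.99784)/(48.627125*t^9 + 378.09255*t^8 + 1053.073545*t^7 + 1182.154381*t^6 + 302.159679*t^5 - 241.27968*t^4 - 94.08099*t^3 + 22.767375*t^2 + 6.522669*t - 1.295029)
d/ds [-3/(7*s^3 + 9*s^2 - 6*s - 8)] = 9*(7*s^2 + 6*s - 2)/(7*s^3 + 9*s^2 - 6*s - 8)^2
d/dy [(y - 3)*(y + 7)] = 2*y + 4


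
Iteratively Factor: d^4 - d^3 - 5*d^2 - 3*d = (d - 3)*(d^3 + 2*d^2 + d) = (d - 3)*(d + 1)*(d^2 + d) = (d - 3)*(d + 1)^2*(d)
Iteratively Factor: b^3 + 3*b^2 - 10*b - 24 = (b - 3)*(b^2 + 6*b + 8) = (b - 3)*(b + 2)*(b + 4)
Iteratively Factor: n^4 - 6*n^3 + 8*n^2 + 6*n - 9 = (n + 1)*(n^3 - 7*n^2 + 15*n - 9) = (n - 3)*(n + 1)*(n^2 - 4*n + 3) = (n - 3)^2*(n + 1)*(n - 1)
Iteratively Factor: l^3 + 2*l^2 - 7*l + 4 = (l + 4)*(l^2 - 2*l + 1) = (l - 1)*(l + 4)*(l - 1)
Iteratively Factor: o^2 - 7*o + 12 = (o - 3)*(o - 4)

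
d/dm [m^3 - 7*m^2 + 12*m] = 3*m^2 - 14*m + 12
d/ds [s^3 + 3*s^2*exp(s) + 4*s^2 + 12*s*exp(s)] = 3*s^2*exp(s) + 3*s^2 + 18*s*exp(s) + 8*s + 12*exp(s)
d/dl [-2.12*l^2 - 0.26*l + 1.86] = -4.24*l - 0.26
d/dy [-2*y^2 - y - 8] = -4*y - 1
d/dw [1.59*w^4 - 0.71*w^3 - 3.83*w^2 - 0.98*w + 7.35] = 6.36*w^3 - 2.13*w^2 - 7.66*w - 0.98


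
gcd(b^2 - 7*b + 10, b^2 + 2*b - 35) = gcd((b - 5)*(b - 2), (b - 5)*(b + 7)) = b - 5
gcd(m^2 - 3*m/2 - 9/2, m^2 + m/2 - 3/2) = m + 3/2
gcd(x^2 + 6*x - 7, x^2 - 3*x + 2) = x - 1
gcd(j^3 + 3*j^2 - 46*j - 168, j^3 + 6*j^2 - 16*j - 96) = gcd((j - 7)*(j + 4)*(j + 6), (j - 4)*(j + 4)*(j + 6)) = j^2 + 10*j + 24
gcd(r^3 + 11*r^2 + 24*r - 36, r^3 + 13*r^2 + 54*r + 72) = r + 6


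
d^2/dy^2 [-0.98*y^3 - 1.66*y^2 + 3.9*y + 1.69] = -5.88*y - 3.32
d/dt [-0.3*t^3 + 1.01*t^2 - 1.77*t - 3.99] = -0.9*t^2 + 2.02*t - 1.77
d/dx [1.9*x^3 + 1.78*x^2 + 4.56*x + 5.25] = 5.7*x^2 + 3.56*x + 4.56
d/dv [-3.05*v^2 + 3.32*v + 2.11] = 3.32 - 6.1*v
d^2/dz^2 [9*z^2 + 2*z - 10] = 18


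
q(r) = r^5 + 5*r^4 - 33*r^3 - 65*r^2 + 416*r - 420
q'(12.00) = 122840.00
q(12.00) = 290700.00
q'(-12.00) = 56840.00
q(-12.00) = -102900.00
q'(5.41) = 4265.07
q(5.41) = 3620.33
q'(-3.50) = -448.94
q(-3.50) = -1032.28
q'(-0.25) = 442.02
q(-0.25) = -527.53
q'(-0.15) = 433.21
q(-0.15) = -483.75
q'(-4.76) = -798.47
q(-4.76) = -190.64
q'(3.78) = 611.04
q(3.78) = 233.91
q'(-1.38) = 372.44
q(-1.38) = -1018.01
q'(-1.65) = 308.19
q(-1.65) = -1110.29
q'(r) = 5*r^4 + 20*r^3 - 99*r^2 - 130*r + 416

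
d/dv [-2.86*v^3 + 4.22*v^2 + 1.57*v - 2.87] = -8.58*v^2 + 8.44*v + 1.57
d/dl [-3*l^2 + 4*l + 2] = 4 - 6*l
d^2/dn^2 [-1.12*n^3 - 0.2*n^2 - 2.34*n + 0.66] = -6.72*n - 0.4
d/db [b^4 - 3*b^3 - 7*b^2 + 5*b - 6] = 4*b^3 - 9*b^2 - 14*b + 5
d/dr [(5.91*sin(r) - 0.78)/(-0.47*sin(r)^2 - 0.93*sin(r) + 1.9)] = (2.7777*sin(r)^2 - 0.7332*sin(r) + 10.5036)*cos(r)/(0.2209*sin(r)^4 + 0.8742*sin(r)^3 - 0.9211*sin(r)^2 - 3.534*sin(r) + 3.61)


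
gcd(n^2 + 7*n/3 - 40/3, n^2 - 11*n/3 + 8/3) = n - 8/3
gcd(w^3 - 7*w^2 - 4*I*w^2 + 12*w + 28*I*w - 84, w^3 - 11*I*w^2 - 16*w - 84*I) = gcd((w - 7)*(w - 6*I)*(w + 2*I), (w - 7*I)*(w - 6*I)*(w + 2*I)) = w^2 - 4*I*w + 12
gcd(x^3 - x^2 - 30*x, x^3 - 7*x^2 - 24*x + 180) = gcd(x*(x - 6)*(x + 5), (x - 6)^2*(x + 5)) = x^2 - x - 30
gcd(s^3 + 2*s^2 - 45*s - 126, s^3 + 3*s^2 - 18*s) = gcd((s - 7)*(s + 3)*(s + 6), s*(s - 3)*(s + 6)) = s + 6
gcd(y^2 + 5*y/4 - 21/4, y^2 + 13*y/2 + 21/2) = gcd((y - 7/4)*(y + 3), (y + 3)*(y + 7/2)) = y + 3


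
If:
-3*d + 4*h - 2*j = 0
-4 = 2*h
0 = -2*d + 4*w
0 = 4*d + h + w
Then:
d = 4/9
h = -2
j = -14/3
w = 2/9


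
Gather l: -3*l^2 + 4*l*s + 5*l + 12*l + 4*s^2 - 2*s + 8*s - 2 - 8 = -3*l^2 + l*(4*s + 17) + 4*s^2 + 6*s - 10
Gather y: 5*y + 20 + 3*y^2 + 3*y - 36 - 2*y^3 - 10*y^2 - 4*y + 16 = -2*y^3 - 7*y^2 + 4*y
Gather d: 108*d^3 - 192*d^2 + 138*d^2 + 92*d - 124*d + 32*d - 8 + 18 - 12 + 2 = 108*d^3 - 54*d^2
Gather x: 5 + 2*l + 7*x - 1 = 2*l + 7*x + 4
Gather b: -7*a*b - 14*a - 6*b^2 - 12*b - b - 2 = -14*a - 6*b^2 + b*(-7*a - 13) - 2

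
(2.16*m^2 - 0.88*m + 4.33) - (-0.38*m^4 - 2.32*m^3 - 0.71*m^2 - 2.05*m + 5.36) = 0.38*m^4 + 2.32*m^3 + 2.87*m^2 + 1.17*m - 1.03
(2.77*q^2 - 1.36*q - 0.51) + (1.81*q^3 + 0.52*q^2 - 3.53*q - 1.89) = 1.81*q^3 + 3.29*q^2 - 4.89*q - 2.4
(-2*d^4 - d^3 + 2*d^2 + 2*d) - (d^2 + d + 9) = -2*d^4 - d^3 + d^2 + d - 9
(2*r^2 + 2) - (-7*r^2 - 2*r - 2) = 9*r^2 + 2*r + 4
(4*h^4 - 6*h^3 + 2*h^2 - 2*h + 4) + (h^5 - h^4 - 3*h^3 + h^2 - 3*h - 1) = h^5 + 3*h^4 - 9*h^3 + 3*h^2 - 5*h + 3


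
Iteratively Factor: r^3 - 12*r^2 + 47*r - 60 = (r - 3)*(r^2 - 9*r + 20) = (r - 4)*(r - 3)*(r - 5)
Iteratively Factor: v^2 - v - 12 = (v - 4)*(v + 3)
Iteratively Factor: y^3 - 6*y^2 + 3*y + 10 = (y + 1)*(y^2 - 7*y + 10) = (y - 5)*(y + 1)*(y - 2)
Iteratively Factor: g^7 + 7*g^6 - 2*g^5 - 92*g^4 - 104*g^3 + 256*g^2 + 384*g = (g + 2)*(g^6 + 5*g^5 - 12*g^4 - 68*g^3 + 32*g^2 + 192*g) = (g - 2)*(g + 2)*(g^5 + 7*g^4 + 2*g^3 - 64*g^2 - 96*g) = (g - 2)*(g + 2)*(g + 4)*(g^4 + 3*g^3 - 10*g^2 - 24*g) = g*(g - 2)*(g + 2)*(g + 4)*(g^3 + 3*g^2 - 10*g - 24) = g*(g - 3)*(g - 2)*(g + 2)*(g + 4)*(g^2 + 6*g + 8) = g*(g - 3)*(g - 2)*(g + 2)*(g + 4)^2*(g + 2)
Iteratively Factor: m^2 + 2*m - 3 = (m + 3)*(m - 1)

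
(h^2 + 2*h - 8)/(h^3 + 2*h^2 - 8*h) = 1/h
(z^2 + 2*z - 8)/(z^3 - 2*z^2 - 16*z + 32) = 1/(z - 4)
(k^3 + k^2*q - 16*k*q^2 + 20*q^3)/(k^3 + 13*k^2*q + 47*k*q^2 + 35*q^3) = (k^2 - 4*k*q + 4*q^2)/(k^2 + 8*k*q + 7*q^2)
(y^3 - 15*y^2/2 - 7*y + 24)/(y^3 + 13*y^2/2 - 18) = (y - 8)/(y + 6)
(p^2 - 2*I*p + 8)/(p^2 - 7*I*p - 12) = (p + 2*I)/(p - 3*I)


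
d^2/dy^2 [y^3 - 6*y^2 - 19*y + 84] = 6*y - 12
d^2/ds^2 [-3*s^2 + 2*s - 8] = -6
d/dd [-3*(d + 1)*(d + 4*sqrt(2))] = -6*d - 12*sqrt(2) - 3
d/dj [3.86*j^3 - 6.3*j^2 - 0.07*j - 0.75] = 11.58*j^2 - 12.6*j - 0.07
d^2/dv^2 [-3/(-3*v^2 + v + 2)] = 6*(9*v^2 - 3*v - (6*v - 1)^2 - 6)/(-3*v^2 + v + 2)^3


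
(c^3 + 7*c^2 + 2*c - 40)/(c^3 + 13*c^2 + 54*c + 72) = (c^2 + 3*c - 10)/(c^2 + 9*c + 18)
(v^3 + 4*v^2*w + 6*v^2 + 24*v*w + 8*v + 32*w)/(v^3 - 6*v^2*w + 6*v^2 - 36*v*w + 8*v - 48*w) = (v + 4*w)/(v - 6*w)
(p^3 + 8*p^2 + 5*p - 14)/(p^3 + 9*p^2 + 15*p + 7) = (p^2 + p - 2)/(p^2 + 2*p + 1)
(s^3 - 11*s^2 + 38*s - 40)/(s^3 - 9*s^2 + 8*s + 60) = (s^2 - 6*s + 8)/(s^2 - 4*s - 12)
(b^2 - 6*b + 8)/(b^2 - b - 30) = (-b^2 + 6*b - 8)/(-b^2 + b + 30)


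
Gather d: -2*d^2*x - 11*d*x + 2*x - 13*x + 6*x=-2*d^2*x - 11*d*x - 5*x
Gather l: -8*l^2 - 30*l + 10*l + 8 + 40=-8*l^2 - 20*l + 48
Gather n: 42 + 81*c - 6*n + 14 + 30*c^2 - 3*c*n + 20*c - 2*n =30*c^2 + 101*c + n*(-3*c - 8) + 56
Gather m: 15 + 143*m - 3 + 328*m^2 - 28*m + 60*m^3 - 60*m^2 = 60*m^3 + 268*m^2 + 115*m + 12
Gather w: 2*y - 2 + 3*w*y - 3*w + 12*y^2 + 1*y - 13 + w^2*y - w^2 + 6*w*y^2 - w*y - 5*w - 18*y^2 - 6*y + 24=w^2*(y - 1) + w*(6*y^2 + 2*y - 8) - 6*y^2 - 3*y + 9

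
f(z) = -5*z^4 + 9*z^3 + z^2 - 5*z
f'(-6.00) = 5275.00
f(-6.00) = -8358.00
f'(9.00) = -12380.00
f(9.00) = -26208.00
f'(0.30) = -2.51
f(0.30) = -1.21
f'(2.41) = -123.31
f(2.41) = -48.93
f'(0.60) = 1.60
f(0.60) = -1.34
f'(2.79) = -223.60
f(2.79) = -113.67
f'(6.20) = -3721.28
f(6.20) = -5235.78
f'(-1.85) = 210.34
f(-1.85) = -102.88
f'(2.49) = -141.38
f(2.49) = -59.51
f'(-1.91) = 229.04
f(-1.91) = -116.06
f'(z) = -20*z^3 + 27*z^2 + 2*z - 5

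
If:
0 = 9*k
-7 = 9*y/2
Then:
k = 0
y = -14/9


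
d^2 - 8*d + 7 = (d - 7)*(d - 1)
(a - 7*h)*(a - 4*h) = a^2 - 11*a*h + 28*h^2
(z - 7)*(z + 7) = z^2 - 49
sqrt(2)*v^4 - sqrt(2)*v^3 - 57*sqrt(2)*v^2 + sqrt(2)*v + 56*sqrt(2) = (v - 8)*(v - 1)*(v + 7)*(sqrt(2)*v + sqrt(2))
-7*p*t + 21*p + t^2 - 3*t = (-7*p + t)*(t - 3)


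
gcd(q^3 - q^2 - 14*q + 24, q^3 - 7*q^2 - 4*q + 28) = q - 2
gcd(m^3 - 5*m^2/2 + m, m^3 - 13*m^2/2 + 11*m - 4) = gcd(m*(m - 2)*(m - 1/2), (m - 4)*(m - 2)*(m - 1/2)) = m^2 - 5*m/2 + 1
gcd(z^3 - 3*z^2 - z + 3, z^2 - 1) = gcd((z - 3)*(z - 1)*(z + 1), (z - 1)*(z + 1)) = z^2 - 1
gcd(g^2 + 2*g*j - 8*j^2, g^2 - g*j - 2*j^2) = g - 2*j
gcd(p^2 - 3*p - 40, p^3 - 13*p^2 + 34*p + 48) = p - 8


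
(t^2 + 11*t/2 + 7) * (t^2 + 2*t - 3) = t^4 + 15*t^3/2 + 15*t^2 - 5*t/2 - 21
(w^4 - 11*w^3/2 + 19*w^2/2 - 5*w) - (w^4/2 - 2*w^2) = w^4/2 - 11*w^3/2 + 23*w^2/2 - 5*w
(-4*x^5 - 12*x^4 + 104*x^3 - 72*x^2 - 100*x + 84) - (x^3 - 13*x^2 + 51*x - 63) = -4*x^5 - 12*x^4 + 103*x^3 - 59*x^2 - 151*x + 147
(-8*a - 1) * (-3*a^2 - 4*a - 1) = 24*a^3 + 35*a^2 + 12*a + 1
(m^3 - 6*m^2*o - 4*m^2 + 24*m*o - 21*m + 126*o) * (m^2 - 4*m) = m^5 - 6*m^4*o - 8*m^4 + 48*m^3*o - 5*m^3 + 30*m^2*o + 84*m^2 - 504*m*o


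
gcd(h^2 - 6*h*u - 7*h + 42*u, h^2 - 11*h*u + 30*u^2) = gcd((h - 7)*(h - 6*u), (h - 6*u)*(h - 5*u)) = -h + 6*u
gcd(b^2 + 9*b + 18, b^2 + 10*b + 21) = b + 3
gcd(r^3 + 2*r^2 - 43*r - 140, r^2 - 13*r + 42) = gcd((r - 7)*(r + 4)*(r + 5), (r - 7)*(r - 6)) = r - 7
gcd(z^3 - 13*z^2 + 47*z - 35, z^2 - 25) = z - 5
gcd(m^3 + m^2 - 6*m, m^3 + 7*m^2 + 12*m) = m^2 + 3*m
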